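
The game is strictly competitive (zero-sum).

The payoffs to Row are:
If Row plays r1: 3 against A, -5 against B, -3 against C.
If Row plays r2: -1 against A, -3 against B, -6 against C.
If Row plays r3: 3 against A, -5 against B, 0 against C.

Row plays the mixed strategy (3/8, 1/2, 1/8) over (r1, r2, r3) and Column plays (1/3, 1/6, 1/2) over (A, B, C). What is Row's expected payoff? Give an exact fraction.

Against (1/3, 1/6, 1/2), each row's expected payoff is r1: -4/3; r2: -23/6; r3: 1/6.
Taking the (3/8, 1/2, 1/8)-weighted average: (3/8)·(-4/3) + (1/2)·(-23/6) + (1/8)·(1/6) = -115/48.

-115/48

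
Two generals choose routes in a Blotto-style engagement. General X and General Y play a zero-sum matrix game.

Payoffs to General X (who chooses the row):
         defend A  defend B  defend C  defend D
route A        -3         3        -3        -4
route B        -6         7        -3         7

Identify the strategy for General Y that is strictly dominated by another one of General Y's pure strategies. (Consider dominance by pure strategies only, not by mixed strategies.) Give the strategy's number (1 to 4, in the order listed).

General Y prefers columns that give General X less. Compare defend B with defend A: -3 < 3, -6 < 7.
So defend A strictly dominates defend B for General Y; defend B is strictly dominated.

2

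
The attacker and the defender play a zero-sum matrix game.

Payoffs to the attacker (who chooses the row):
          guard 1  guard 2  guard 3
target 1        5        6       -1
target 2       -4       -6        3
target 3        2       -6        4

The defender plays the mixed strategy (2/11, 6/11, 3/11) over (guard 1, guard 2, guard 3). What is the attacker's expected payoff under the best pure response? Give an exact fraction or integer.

target 1: (5)·(2/11) + (6)·(6/11) + (-1)·(3/11) = 43/11.
target 2: (-4)·(2/11) + (-6)·(6/11) + (3)·(3/11) = -35/11.
target 3: (2)·(2/11) + (-6)·(6/11) + (4)·(3/11) = -20/11.
The best pure response is target 1 with expected payoff 43/11.

43/11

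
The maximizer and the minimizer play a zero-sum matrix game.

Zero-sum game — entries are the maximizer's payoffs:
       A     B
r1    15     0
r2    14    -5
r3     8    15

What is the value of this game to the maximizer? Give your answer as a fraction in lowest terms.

Row r2 is strictly dominated by row r1, so the maximizer never plays it.
The remaining 2×2 game on (r1, r3) × (A, B) has no saddle point. Let the maximizer play r1 with probability p; indifference gives 15p + 8(1−p) = 15(1−p), so p = 7/22.
Similarly the minimizer's optimal q on A is 15/22, and the value is 15·(15/22) + (0)·(7/22) = 225/22.

225/22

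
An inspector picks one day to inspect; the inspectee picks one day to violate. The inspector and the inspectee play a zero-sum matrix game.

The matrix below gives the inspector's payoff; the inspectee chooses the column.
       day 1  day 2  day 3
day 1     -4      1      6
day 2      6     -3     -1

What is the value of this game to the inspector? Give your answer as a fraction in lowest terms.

Column day 3 is strictly dominated by day 2 for the inspectee (it gives the inspector more in every row).
The remaining 2×2 game on (day 1, day 2) × (day 1, day 2) has no saddle point. Let the inspector play day 1 with probability p; indifference gives −4p + 6(1−p) = p − 3(1−p), so p = 9/14.
Similarly the inspectee's optimal q on day 1 is 2/7, and the value is -4·(2/7) + (1)·(5/7) = -3/7.

-3/7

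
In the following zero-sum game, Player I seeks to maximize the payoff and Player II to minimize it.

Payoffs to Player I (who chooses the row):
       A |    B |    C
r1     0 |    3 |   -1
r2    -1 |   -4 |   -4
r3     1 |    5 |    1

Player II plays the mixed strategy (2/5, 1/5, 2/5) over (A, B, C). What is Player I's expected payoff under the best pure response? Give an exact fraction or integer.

9/5

r1: (0)·(2/5) + (3)·(1/5) + (-1)·(2/5) = 1/5.
r2: (-1)·(2/5) + (-4)·(1/5) + (-4)·(2/5) = -14/5.
r3: (1)·(2/5) + (5)·(1/5) + (1)·(2/5) = 9/5.
The best pure response is r3 with expected payoff 9/5.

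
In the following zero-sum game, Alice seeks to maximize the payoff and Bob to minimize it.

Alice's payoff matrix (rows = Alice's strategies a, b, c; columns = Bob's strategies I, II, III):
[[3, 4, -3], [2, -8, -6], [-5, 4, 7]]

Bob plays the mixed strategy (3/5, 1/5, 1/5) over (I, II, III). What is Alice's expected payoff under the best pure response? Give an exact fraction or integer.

a: (3)·(3/5) + (4)·(1/5) + (-3)·(1/5) = 2.
b: (2)·(3/5) + (-8)·(1/5) + (-6)·(1/5) = -8/5.
c: (-5)·(3/5) + (4)·(1/5) + (7)·(1/5) = -4/5.
The best pure response is a with expected payoff 2.

2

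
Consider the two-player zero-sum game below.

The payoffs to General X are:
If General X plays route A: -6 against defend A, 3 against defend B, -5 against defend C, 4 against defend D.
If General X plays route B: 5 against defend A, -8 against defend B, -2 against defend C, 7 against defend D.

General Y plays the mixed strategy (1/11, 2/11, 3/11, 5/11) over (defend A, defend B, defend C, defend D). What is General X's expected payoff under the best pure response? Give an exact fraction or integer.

route A: (-6)·(1/11) + (3)·(2/11) + (-5)·(3/11) + (4)·(5/11) = 5/11.
route B: (5)·(1/11) + (-8)·(2/11) + (-2)·(3/11) + (7)·(5/11) = 18/11.
The best pure response is route B with expected payoff 18/11.

18/11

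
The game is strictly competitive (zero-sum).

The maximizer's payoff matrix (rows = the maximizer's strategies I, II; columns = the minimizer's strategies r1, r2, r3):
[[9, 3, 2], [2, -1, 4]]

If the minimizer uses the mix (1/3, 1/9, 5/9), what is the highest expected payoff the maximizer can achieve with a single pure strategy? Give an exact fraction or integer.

I: (9)·(1/3) + (3)·(1/9) + (2)·(5/9) = 40/9.
II: (2)·(1/3) + (-1)·(1/9) + (4)·(5/9) = 25/9.
The best pure response is I with expected payoff 40/9.

40/9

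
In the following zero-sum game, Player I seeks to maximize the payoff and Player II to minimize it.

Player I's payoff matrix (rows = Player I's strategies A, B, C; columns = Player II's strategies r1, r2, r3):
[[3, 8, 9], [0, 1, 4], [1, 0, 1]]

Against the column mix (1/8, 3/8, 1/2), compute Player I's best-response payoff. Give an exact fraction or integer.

A: (3)·(1/8) + (8)·(3/8) + (9)·(1/2) = 63/8.
B: (0)·(1/8) + (1)·(3/8) + (4)·(1/2) = 19/8.
C: (1)·(1/8) + (0)·(3/8) + (1)·(1/2) = 5/8.
The best pure response is A with expected payoff 63/8.

63/8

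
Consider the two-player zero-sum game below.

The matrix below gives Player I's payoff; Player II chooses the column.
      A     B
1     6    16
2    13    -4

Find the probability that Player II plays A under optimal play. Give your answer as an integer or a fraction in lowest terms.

20/27

Row minima are 6 and -4, so Player I's maximin is 6; column maxima are 13 and 16, so Player II's minimax is 13. These differ, so the equilibrium is in mixed strategies.
Let Player II play A with probability q. Player I is indifferent when 6q + 16(1−q) = 13q − 4(1−q), giving q = 20/27.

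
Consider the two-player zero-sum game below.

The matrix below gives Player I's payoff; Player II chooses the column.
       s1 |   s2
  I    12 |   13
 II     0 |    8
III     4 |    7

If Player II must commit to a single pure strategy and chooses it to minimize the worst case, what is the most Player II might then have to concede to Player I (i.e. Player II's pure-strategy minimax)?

12

The worst case (largest entry) in each column is s1: 12, s2: 13.
The best (smallest) of these is 12.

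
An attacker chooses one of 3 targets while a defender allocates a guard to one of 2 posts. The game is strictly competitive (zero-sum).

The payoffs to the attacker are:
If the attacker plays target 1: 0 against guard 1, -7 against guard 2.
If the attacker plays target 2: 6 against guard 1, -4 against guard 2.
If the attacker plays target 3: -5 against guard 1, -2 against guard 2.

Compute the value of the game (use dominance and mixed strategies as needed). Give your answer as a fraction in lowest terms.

-32/13

Row target 1 is strictly dominated by row target 2, so the attacker never plays it.
The remaining 2×2 game on (target 2, target 3) × (guard 1, guard 2) has no saddle point. Let the attacker play target 2 with probability p; indifference gives 6p − 5(1−p) = −4p − 2(1−p), so p = 3/13.
Similarly the defender's optimal q on guard 1 is 2/13, and the value is 6·(2/13) + (-4)·(11/13) = -32/13.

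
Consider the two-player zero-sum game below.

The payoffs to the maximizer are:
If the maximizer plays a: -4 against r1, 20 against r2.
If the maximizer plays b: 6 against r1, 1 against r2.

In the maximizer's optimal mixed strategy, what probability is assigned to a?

Row minima are -4 and 1, so the maximizer's maximin is 1; column maxima are 6 and 20, so the minimizer's minimax is 6. These differ, so the equilibrium is in mixed strategies.
Let the maximizer play a with probability p. The minimizer is indifferent when −4p + 6(1−p) = 20p + (1−p), giving p = 5/29.

5/29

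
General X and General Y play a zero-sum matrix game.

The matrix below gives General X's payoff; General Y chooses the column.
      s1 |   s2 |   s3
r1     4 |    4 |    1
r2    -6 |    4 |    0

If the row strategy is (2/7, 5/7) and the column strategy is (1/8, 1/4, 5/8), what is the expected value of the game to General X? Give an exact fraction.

Against (1/8, 1/4, 5/8), each row's expected payoff is r1: 17/8; r2: 1/4.
Taking the (2/7, 5/7)-weighted average: (2/7)·(17/8) + (5/7)·(1/4) = 11/14.

11/14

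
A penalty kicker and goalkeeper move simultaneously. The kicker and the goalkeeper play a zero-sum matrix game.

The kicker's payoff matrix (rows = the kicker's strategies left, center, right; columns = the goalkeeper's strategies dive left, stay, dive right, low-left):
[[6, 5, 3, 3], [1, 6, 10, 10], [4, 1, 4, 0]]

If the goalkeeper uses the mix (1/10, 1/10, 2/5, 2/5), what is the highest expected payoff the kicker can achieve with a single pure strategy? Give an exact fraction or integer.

left: (6)·(1/10) + (5)·(1/10) + (3)·(2/5) + (3)·(2/5) = 7/2.
center: (1)·(1/10) + (6)·(1/10) + (10)·(2/5) + (10)·(2/5) = 87/10.
right: (4)·(1/10) + (1)·(1/10) + (4)·(2/5) + (0)·(2/5) = 21/10.
The best pure response is center with expected payoff 87/10.

87/10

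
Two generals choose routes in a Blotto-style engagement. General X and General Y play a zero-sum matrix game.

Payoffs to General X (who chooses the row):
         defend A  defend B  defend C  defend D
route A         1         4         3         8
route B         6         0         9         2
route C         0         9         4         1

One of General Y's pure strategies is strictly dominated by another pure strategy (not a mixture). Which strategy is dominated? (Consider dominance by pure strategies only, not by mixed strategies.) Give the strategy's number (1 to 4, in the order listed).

General Y prefers columns that give General X less. Compare defend C with defend A: 1 < 3, 6 < 9, 0 < 4.
So defend A strictly dominates defend C for General Y; defend C is strictly dominated.

3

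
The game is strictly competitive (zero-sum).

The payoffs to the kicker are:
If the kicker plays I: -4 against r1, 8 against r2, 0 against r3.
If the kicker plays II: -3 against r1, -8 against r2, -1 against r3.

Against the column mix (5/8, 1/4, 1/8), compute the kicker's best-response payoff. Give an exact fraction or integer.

I: (-4)·(5/8) + (8)·(1/4) + (0)·(1/8) = -1/2.
II: (-3)·(5/8) + (-8)·(1/4) + (-1)·(1/8) = -4.
The best pure response is I with expected payoff -1/2.

-1/2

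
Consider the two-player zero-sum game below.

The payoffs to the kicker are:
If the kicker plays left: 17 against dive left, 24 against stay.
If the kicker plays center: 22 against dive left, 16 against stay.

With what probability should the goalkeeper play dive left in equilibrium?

Row minima are 17 and 16, so the kicker's maximin is 17; column maxima are 22 and 24, so the goalkeeper's minimax is 22. These differ, so the equilibrium is in mixed strategies.
Let the goalkeeper play dive left with probability q. The kicker is indifferent when 17q + 24(1−q) = 22q + 16(1−q), giving q = 8/13.

8/13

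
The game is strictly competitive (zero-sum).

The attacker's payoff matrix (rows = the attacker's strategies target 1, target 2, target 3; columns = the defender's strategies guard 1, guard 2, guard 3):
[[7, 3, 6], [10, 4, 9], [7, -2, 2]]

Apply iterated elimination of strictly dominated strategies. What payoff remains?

Row target 3 is strictly dominated by row target 2 (10>7, 4>-2, 9>2); eliminate target 3.
Column guard 3 is strictly dominated by guard 2 for the defender (3<6, 4<9); eliminate guard 3.
Column guard 1 is strictly dominated by guard 2 for the defender (3<7, 4<10); eliminate guard 1.
Row target 1 is strictly dominated by row target 2 (4>3); eliminate target 1.
Only (target 2, guard 2) remains, with payoff 4.

4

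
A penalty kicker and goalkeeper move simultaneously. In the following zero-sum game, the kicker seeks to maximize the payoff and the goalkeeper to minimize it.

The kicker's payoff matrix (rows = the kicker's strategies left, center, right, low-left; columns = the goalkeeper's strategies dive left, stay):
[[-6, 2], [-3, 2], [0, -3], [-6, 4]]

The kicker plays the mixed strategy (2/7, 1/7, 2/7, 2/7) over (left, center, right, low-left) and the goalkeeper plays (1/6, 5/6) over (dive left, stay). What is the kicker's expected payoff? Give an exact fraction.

13/42

Against (1/6, 5/6), each row's expected payoff is left: 2/3; center: 7/6; right: -5/2; low-left: 7/3.
Taking the (2/7, 1/7, 2/7, 2/7)-weighted average: (2/7)·(2/3) + (1/7)·(7/6) + (2/7)·(-5/2) + (2/7)·(7/3) = 13/42.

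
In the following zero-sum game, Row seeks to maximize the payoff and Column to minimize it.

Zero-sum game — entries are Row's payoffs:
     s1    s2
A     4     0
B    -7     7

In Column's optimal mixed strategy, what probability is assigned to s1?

7/18

Row minima are 0 and -7, so Row's maximin is 0; column maxima are 4 and 7, so Column's minimax is 4. These differ, so the equilibrium is in mixed strategies.
Let Column play s1 with probability q. Row is indifferent when 4q = −7q + 7(1−q), giving q = 7/18.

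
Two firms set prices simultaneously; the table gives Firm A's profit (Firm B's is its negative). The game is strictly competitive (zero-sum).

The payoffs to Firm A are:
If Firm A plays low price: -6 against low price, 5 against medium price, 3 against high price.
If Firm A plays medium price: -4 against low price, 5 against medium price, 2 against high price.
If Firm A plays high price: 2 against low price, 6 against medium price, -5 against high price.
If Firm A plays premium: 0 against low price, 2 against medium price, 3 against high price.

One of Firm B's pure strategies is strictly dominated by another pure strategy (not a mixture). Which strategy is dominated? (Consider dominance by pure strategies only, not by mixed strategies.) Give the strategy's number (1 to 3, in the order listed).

2

Firm B prefers columns that give Firm A less. Compare medium price with low price: -6 < 5, -4 < 5, 2 < 6, 0 < 2.
So low price strictly dominates medium price for Firm B; medium price is strictly dominated.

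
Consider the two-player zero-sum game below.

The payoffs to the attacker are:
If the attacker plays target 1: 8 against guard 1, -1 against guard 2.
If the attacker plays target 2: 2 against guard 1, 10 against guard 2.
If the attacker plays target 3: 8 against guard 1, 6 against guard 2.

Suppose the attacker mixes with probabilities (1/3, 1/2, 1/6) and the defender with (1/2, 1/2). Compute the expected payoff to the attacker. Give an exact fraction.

16/3

Against (1/2, 1/2), each row's expected payoff is target 1: 7/2; target 2: 6; target 3: 7.
Taking the (1/3, 1/2, 1/6)-weighted average: (1/3)·(7/2) + (1/2)·(6) + (1/6)·(7) = 16/3.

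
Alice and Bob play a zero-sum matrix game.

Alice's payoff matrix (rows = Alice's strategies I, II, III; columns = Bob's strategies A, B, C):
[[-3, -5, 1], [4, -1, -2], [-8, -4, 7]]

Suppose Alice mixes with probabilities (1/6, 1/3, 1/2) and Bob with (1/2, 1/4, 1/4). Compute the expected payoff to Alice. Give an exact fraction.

Against (1/2, 1/4, 1/4), each row's expected payoff is I: -5/2; II: 5/4; III: -13/4.
Taking the (1/6, 1/3, 1/2)-weighted average: (1/6)·(-5/2) + (1/3)·(5/4) + (1/2)·(-13/4) = -13/8.

-13/8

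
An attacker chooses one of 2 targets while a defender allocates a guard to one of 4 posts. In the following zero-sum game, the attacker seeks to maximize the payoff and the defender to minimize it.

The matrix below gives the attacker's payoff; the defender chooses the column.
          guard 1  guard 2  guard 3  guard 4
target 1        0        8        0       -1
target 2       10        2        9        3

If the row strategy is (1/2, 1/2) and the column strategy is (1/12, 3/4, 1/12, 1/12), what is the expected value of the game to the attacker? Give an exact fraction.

Against (1/12, 3/4, 1/12, 1/12), each row's expected payoff is target 1: 71/12; target 2: 10/3.
Taking the (1/2, 1/2)-weighted average: (1/2)·(71/12) + (1/2)·(10/3) = 37/8.

37/8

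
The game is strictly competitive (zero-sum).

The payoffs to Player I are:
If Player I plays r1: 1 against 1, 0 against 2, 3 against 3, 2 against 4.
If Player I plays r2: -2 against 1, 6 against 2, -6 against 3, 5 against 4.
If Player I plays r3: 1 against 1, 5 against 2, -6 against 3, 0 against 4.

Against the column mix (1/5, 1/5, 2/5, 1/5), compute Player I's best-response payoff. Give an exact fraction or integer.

9/5

r1: (1)·(1/5) + (0)·(1/5) + (3)·(2/5) + (2)·(1/5) = 9/5.
r2: (-2)·(1/5) + (6)·(1/5) + (-6)·(2/5) + (5)·(1/5) = -3/5.
r3: (1)·(1/5) + (5)·(1/5) + (-6)·(2/5) + (0)·(1/5) = -6/5.
The best pure response is r1 with expected payoff 9/5.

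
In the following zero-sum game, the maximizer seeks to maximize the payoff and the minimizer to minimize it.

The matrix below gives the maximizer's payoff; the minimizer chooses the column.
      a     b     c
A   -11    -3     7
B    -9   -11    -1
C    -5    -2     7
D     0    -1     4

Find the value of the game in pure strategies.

-1

Row minima: -11, -11, -5, -1 → the maximizer's maximin is -1.
Column maxima: 0, -1, 7 → the minimizer's minimax is -1.
They coincide at (D, b), so the value is -1.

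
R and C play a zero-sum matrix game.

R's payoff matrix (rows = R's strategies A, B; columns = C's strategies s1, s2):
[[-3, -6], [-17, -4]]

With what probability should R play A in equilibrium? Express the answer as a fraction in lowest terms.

Row minima are -6 and -17, so R's maximin is -6; column maxima are -3 and -4, so C's minimax is -4. These differ, so the equilibrium is in mixed strategies.
Let R play A with probability p. C is indifferent when −3p − 17(1−p) = −6p − 4(1−p), giving p = 13/16.

13/16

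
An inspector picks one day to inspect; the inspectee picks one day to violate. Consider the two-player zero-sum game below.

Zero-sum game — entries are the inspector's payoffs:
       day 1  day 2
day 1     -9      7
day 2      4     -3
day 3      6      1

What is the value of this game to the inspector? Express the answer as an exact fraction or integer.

17/7

Row day 2 is strictly dominated by row day 3, so the inspector never plays it.
The remaining 2×2 game on (day 1, day 3) × (day 1, day 2) has no saddle point. Let the inspector play day 1 with probability p; indifference gives −9p + 6(1−p) = 7p + (1−p), so p = 5/21.
Similarly the inspectee's optimal q on day 1 is 2/7, and the value is -9·(2/7) + (7)·(5/7) = 17/7.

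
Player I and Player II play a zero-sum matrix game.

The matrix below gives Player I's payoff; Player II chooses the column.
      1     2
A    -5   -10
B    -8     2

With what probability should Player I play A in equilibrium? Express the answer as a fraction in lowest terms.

Row minima are -10 and -8, so Player I's maximin is -8; column maxima are -5 and 2, so Player II's minimax is -5. These differ, so the equilibrium is in mixed strategies.
Let Player I play A with probability p. Player II is indifferent when −5p − 8(1−p) = −10p + 2(1−p), giving p = 2/3.

2/3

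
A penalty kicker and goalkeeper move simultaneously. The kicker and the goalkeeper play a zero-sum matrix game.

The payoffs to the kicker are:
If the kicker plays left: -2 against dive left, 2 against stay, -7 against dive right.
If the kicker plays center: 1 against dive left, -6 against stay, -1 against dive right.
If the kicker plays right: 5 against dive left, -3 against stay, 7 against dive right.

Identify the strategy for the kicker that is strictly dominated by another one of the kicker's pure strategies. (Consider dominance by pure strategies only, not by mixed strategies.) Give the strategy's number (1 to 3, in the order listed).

Compare center with right: 5 > 1, -3 > -6, 7 > -1.
So right strictly dominates center for the kicker; center is strictly dominated.

2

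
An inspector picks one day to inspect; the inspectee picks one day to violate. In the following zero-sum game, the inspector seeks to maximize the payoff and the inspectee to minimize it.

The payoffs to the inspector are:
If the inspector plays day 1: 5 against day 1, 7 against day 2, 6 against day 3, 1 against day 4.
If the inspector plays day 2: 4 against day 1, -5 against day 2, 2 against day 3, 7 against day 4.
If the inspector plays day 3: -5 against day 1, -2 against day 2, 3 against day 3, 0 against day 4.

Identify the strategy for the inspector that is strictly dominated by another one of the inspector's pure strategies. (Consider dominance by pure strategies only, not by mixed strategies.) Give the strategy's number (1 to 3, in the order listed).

3

Compare day 3 with day 1: 5 > -5, 7 > -2, 6 > 3, 1 > 0.
So day 1 strictly dominates day 3 for the inspector; day 3 is strictly dominated.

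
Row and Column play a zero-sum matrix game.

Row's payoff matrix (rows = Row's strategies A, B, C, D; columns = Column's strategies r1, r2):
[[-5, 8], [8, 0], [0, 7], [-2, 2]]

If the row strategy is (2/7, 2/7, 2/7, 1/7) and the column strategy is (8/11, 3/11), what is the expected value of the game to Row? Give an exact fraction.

Against (8/11, 3/11), each row's expected payoff is A: -16/11; B: 64/11; C: 21/11; D: -10/11.
Taking the (2/7, 2/7, 2/7, 1/7)-weighted average: (2/7)·(-16/11) + (2/7)·(64/11) + (2/7)·(21/11) + (1/7)·(-10/11) = 128/77.

128/77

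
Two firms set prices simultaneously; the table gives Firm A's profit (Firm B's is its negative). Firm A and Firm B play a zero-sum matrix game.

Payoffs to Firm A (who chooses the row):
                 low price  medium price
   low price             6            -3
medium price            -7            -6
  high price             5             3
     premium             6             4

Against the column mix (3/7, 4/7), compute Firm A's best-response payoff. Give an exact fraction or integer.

low price: (6)·(3/7) + (-3)·(4/7) = 6/7.
medium price: (-7)·(3/7) + (-6)·(4/7) = -45/7.
high price: (5)·(3/7) + (3)·(4/7) = 27/7.
premium: (6)·(3/7) + (4)·(4/7) = 34/7.
The best pure response is premium with expected payoff 34/7.

34/7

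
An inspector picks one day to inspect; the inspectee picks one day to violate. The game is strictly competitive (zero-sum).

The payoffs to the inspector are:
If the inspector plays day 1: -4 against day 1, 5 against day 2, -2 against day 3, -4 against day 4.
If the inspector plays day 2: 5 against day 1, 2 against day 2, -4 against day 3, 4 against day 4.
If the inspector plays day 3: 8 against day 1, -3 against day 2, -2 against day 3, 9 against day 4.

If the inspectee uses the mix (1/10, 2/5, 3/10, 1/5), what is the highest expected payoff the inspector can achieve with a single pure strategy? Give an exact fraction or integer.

9/10

day 1: (-4)·(1/10) + (5)·(2/5) + (-2)·(3/10) + (-4)·(1/5) = 1/5.
day 2: (5)·(1/10) + (2)·(2/5) + (-4)·(3/10) + (4)·(1/5) = 9/10.
day 3: (8)·(1/10) + (-3)·(2/5) + (-2)·(3/10) + (9)·(1/5) = 4/5.
The best pure response is day 2 with expected payoff 9/10.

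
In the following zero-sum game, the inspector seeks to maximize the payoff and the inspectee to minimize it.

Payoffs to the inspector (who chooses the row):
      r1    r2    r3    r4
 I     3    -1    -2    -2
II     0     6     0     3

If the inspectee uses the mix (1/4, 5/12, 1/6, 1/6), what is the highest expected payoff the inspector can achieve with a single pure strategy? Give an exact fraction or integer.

3

I: (3)·(1/4) + (-1)·(5/12) + (-2)·(1/6) + (-2)·(1/6) = -1/3.
II: (0)·(1/4) + (6)·(5/12) + (0)·(1/6) + (3)·(1/6) = 3.
The best pure response is II with expected payoff 3.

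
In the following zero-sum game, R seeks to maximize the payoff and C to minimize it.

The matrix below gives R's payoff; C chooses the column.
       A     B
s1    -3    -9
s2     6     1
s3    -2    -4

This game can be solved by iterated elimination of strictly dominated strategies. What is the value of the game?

Column A is strictly dominated by B for C (-9<-3, 1<6, -4<-2); eliminate A.
Row s1 is strictly dominated by row s2 (1>-9); eliminate s1.
Row s3 is strictly dominated by row s2 (1>-4); eliminate s3.
Only (s2, B) remains, with payoff 1.

1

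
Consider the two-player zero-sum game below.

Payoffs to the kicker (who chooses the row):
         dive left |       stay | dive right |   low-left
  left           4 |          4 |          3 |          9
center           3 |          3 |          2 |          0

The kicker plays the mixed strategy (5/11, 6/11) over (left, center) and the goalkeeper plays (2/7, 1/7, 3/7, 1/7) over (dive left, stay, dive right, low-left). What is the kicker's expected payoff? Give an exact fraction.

240/77

Against (2/7, 1/7, 3/7, 1/7), each row's expected payoff is left: 30/7; center: 15/7.
Taking the (5/11, 6/11)-weighted average: (5/11)·(30/7) + (6/11)·(15/7) = 240/77.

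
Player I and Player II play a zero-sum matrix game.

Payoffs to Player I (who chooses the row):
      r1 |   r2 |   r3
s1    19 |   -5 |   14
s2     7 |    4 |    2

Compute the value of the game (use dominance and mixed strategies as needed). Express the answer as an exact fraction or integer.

22/7

Column r1 is strictly dominated by r3 for Player II (it gives Player I more in every row).
The remaining 2×2 game on (s1, s2) × (r2, r3) has no saddle point. Let Player I play s1 with probability p; indifference gives −5p + 4(1−p) = 14p + 2(1−p), so p = 2/21.
Similarly Player II's optimal q on r2 is 4/7, and the value is -5·(4/7) + (14)·(3/7) = 22/7.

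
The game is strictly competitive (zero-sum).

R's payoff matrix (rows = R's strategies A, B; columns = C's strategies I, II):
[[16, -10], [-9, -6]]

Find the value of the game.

-186/29

Row minima are -10 and -9, so R's maximin is -9; column maxima are 16 and -6, so C's minimax is -6. These differ, so the equilibrium is in mixed strategies.
Let R play A with probability p. C is indifferent when 16p − 9(1−p) = −10p − 6(1−p), giving p = 3/29.
Let C play I with probability q. R is indifferent when 16q − 10(1−q) = −9q − 6(1−q), giving q = 4/29.
The value is 16·(4/29) + (-10)·(25/29) = -186/29.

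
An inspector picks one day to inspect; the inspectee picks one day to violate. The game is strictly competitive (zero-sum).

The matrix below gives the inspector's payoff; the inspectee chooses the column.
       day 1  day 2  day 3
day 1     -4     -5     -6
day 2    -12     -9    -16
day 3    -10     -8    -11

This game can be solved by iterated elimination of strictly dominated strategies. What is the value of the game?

-6

Column day 2 is strictly dominated by day 3 for the inspectee (-6<-5, -16<-9, -11<-8); eliminate day 2.
Column day 1 is strictly dominated by day 3 for the inspectee (-6<-4, -16<-12, -11<-10); eliminate day 1.
Row day 2 is strictly dominated by row day 1 (-6>-16); eliminate day 2.
Row day 3 is strictly dominated by row day 1 (-6>-11); eliminate day 3.
Only (day 1, day 3) remains, with payoff -6.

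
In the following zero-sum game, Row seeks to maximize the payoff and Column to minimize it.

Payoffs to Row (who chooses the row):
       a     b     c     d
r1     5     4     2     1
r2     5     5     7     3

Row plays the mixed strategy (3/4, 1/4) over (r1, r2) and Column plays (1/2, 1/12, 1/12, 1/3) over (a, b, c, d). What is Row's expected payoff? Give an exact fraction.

Against (1/2, 1/12, 1/12, 1/3), each row's expected payoff is r1: 10/3; r2: 9/2.
Taking the (3/4, 1/4)-weighted average: (3/4)·(10/3) + (1/4)·(9/2) = 29/8.

29/8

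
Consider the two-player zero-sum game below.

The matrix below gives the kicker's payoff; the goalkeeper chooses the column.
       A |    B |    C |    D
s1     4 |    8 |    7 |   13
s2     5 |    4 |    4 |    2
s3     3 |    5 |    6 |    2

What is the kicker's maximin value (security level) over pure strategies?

The worst-case payoff for each row is s1: 4, s2: 2, s3: 2.
The best of these is 4.

4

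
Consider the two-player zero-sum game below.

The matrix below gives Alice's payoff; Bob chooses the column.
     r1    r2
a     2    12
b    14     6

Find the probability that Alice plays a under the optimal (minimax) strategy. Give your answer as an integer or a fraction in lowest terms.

Row minima are 2 and 6, so Alice's maximin is 6; column maxima are 14 and 12, so Bob's minimax is 12. These differ, so the equilibrium is in mixed strategies.
Let Alice play a with probability p. Bob is indifferent when 2p + 14(1−p) = 12p + 6(1−p), giving p = 4/9.

4/9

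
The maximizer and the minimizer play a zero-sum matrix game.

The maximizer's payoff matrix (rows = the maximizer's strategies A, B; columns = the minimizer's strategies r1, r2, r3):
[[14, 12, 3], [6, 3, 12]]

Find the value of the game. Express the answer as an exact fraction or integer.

15/2

Column r1 is strictly dominated by r2 for the minimizer (it gives the maximizer more in every row).
The remaining 2×2 game on (A, B) × (r2, r3) has no saddle point. Let the maximizer play A with probability p; indifference gives 12p + 3(1−p) = 3p + 12(1−p), so p = 1/2.
Similarly the minimizer's optimal q on r2 is 1/2, and the value is 12·(1/2) + (3)·(1/2) = 15/2.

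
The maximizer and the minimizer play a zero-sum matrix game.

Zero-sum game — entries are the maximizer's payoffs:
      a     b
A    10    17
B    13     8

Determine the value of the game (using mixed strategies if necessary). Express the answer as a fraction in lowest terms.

47/4

Row minima are 10 and 8, so the maximizer's maximin is 10; column maxima are 13 and 17, so the minimizer's minimax is 13. These differ, so the equilibrium is in mixed strategies.
Let the maximizer play A with probability p. The minimizer is indifferent when 10p + 13(1−p) = 17p + 8(1−p), giving p = 5/12.
Let the minimizer play a with probability q. The maximizer is indifferent when 10q + 17(1−q) = 13q + 8(1−q), giving q = 3/4.
The value is 10·(3/4) + (17)·(1/4) = 47/4.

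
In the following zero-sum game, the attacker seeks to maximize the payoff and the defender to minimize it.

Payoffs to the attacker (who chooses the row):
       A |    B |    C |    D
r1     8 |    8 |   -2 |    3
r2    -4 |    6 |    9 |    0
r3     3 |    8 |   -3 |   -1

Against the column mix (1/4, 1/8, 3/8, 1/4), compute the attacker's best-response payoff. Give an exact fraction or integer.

25/8

r1: (8)·(1/4) + (8)·(1/8) + (-2)·(3/8) + (3)·(1/4) = 3.
r2: (-4)·(1/4) + (6)·(1/8) + (9)·(3/8) + (0)·(1/4) = 25/8.
r3: (3)·(1/4) + (8)·(1/8) + (-3)·(3/8) + (-1)·(1/4) = 3/8.
The best pure response is r2 with expected payoff 25/8.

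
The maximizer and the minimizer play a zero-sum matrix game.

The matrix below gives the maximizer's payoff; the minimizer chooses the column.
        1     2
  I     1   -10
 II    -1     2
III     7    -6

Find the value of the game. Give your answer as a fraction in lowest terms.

1/2

Row I is strictly dominated by row III, so the maximizer never plays it.
The remaining 2×2 game on (II, III) × (1, 2) has no saddle point. Let the maximizer play II with probability p; indifference gives −p + 7(1−p) = 2p − 6(1−p), so p = 13/16.
Similarly the minimizer's optimal q on 1 is 1/2, and the value is -1·(1/2) + (2)·(1/2) = 1/2.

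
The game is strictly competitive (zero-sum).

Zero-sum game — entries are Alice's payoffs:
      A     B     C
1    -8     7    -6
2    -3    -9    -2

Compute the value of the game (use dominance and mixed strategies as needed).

Column C is strictly dominated by A for Bob (it gives Alice more in every row).
The remaining 2×2 game on (1, 2) × (A, B) has no saddle point. Let Alice play 1 with probability p; indifference gives −8p − 3(1−p) = 7p − 9(1−p), so p = 2/7.
Similarly Bob's optimal q on A is 16/21, and the value is -8·(16/21) + (7)·(5/21) = -31/7.

-31/7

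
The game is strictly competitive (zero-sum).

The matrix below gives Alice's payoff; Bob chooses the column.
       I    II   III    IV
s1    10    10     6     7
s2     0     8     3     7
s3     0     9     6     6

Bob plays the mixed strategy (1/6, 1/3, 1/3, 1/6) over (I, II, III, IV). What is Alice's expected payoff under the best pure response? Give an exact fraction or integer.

s1: (10)·(1/6) + (10)·(1/3) + (6)·(1/3) + (7)·(1/6) = 49/6.
s2: (0)·(1/6) + (8)·(1/3) + (3)·(1/3) + (7)·(1/6) = 29/6.
s3: (0)·(1/6) + (9)·(1/3) + (6)·(1/3) + (6)·(1/6) = 6.
The best pure response is s1 with expected payoff 49/6.

49/6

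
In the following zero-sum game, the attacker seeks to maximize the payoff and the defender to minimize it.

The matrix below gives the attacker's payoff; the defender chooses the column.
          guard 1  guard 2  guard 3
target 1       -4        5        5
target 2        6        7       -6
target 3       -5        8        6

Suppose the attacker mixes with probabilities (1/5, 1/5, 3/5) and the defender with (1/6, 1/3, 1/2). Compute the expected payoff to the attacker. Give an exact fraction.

11/3

Against (1/6, 1/3, 1/2), each row's expected payoff is target 1: 7/2; target 2: 1/3; target 3: 29/6.
Taking the (1/5, 1/5, 3/5)-weighted average: (1/5)·(7/2) + (1/5)·(1/3) + (3/5)·(29/6) = 11/3.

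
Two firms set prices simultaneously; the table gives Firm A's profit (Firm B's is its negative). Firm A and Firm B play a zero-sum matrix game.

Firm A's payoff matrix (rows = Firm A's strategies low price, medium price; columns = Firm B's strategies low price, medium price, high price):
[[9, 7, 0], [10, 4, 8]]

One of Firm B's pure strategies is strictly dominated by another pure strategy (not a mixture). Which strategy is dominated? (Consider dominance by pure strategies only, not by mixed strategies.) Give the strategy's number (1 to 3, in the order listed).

Firm B prefers columns that give Firm A less. Compare low price with medium price: 7 < 9, 4 < 10.
So medium price strictly dominates low price for Firm B; low price is strictly dominated.

1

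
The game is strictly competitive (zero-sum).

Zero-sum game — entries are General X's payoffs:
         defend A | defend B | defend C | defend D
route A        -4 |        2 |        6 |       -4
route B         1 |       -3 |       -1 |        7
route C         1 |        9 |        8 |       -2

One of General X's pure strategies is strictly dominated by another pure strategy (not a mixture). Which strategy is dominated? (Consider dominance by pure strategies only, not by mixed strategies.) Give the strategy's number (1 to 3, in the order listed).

1

Compare route A with route C: 1 > -4, 9 > 2, 8 > 6, -2 > -4.
So route C strictly dominates route A for General X; route A is strictly dominated.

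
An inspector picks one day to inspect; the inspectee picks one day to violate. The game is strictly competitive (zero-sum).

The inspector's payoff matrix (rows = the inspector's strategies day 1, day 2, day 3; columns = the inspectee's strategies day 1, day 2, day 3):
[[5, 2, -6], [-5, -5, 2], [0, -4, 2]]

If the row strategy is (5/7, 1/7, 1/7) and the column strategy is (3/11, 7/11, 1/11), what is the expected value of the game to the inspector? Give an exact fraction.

Against (3/11, 7/11, 1/11), each row's expected payoff is day 1: 23/11; day 2: -48/11; day 3: -26/11.
Taking the (5/7, 1/7, 1/7)-weighted average: (5/7)·(23/11) + (1/7)·(-48/11) + (1/7)·(-26/11) = 41/77.

41/77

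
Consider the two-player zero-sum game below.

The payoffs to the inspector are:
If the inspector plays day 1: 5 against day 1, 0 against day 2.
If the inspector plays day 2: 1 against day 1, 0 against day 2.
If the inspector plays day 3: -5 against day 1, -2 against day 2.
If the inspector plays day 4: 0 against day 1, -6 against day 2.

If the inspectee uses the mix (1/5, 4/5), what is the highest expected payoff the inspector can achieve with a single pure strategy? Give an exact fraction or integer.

1

day 1: (5)·(1/5) + (0)·(4/5) = 1.
day 2: (1)·(1/5) + (0)·(4/5) = 1/5.
day 3: (-5)·(1/5) + (-2)·(4/5) = -13/5.
day 4: (0)·(1/5) + (-6)·(4/5) = -24/5.
The best pure response is day 1 with expected payoff 1.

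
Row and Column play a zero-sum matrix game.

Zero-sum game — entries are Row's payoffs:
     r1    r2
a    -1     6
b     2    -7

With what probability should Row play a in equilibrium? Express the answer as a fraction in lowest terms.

9/16

Row minima are -1 and -7, so Row's maximin is -1; column maxima are 2 and 6, so Column's minimax is 2. These differ, so the equilibrium is in mixed strategies.
Let Row play a with probability p. Column is indifferent when −p + 2(1−p) = 6p − 7(1−p), giving p = 9/16.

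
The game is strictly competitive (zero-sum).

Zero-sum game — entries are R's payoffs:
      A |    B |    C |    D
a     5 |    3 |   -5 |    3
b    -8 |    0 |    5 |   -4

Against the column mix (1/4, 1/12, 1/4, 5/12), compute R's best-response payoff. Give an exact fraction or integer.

a: (5)·(1/4) + (3)·(1/12) + (-5)·(1/4) + (3)·(5/12) = 3/2.
b: (-8)·(1/4) + (0)·(1/12) + (5)·(1/4) + (-4)·(5/12) = -29/12.
The best pure response is a with expected payoff 3/2.

3/2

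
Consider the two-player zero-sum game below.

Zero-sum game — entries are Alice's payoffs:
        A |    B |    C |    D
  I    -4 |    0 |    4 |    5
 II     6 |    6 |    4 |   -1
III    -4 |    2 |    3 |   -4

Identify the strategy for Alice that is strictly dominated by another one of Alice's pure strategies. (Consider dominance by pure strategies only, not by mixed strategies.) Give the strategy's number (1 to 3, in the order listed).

Compare III with II: 6 > -4, 6 > 2, 4 > 3, -1 > -4.
So II strictly dominates III for Alice; III is strictly dominated.

3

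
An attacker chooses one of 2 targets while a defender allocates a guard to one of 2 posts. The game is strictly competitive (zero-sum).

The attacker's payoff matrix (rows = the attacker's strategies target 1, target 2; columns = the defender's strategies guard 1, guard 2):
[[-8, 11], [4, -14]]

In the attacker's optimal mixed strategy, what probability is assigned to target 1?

18/37

Row minima are -8 and -14, so the attacker's maximin is -8; column maxima are 4 and 11, so the defender's minimax is 4. These differ, so the equilibrium is in mixed strategies.
Let the attacker play target 1 with probability p. The defender is indifferent when −8p + 4(1−p) = 11p − 14(1−p), giving p = 18/37.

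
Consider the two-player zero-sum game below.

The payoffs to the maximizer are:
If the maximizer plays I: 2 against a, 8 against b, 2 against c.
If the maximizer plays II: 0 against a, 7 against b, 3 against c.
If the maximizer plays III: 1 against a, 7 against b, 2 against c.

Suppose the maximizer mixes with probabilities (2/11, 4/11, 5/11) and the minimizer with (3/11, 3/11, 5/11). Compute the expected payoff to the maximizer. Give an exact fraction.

394/121

Against (3/11, 3/11, 5/11), each row's expected payoff is I: 40/11; II: 36/11; III: 34/11.
Taking the (2/11, 4/11, 5/11)-weighted average: (2/11)·(40/11) + (4/11)·(36/11) + (5/11)·(34/11) = 394/121.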